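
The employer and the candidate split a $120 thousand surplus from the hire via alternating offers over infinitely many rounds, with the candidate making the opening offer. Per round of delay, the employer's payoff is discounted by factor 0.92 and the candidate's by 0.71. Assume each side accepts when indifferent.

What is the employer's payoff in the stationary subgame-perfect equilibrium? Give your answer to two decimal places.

92.32

In a stationary SPE each proposer offers the other exactly their discounted continuation value.
If the candidate keeps x when proposing and the employer keeps y when proposing, then x = 120 − 0.92y and y = 120 − 0.71x.
Solving: x = 120(1 − 0.92) / (1 − 0.71·0.92) = 9.6 / 0.3468 ≈ 27.6817.
The employer gets 120 − 27.6817 ≈ 92.3183.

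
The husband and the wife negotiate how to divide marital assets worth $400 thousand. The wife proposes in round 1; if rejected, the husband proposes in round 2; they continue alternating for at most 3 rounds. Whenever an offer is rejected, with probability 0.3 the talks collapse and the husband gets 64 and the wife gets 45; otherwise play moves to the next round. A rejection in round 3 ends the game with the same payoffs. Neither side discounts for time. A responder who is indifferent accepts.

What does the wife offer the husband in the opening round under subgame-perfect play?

By backward induction:
Round 3 (the wife proposes): the husband gets 64 if talks fail, so the wife offers 64 and keeps 336.
Round 2 (the husband proposes): rejecting gives the wife an expected 0.7 × 336 + 0.3 × 45 = 248.7; the husband offers that and keeps 151.3.
Round 1 (the wife proposes): rejecting gives the husband an expected 0.7 × 151.3 + 0.3 × 64 = 125.11, so the wife offers 125.11, keeping 274.89.

125.11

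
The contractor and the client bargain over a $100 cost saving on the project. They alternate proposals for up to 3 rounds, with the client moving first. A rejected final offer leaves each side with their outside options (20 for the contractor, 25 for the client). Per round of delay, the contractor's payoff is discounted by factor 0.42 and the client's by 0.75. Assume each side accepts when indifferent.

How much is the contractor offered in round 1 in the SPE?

16.8

Round 3 (the client proposes): the contractor gets 20 if talks fail, so the client offers 20 and keeps 80.
Round 2 (the contractor proposes): the client can get 80 next round, worth 0.75 × 80 = 60 now; the contractor offers that and keeps 40.
Round 1 (the client proposes): the contractor can get 40 next round, worth 0.42 × 40 = 16.8 now, so the client offers 16.8, keeping 83.2.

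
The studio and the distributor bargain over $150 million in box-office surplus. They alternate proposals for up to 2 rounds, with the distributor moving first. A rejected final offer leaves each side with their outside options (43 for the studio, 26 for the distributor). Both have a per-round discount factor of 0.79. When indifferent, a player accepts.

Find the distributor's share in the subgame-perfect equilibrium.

Round 2 (the studio proposes): the distributor gets 26 if talks fail, so the studio offers 26 and keeps 124.
Round 1 (the distributor proposes): the studio can get 124 next round, worth 0.79 × 124 = 97.96 now, so the distributor offers 97.96, keeping 52.04.

52.04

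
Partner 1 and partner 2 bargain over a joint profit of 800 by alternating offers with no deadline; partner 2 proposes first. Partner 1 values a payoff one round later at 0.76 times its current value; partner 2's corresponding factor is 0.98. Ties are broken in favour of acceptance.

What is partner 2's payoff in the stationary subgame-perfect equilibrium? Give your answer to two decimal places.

752.35

In a stationary SPE each proposer offers the other exactly their discounted continuation value.
If partner 2 keeps x when proposing and partner 1 keeps y when proposing, then x = 800 − 0.76y and y = 800 − 0.98x.
Solving: x = 800(1 − 0.76) / (1 − 0.98·0.76) = 192 / 0.2552 ≈ 752.3511.
Partner 1 gets 800 − 752.3511 ≈ 47.6489.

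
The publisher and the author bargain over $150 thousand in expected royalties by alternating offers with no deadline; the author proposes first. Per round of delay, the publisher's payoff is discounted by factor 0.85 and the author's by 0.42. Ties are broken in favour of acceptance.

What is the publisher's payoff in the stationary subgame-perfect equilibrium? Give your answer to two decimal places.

Let x be the author's share when the author proposes and y be the publisher's share when the publisher proposes.
The publisher accepts iff offered ≥ 0.85·y, so x = 150 − 0.85y. Symmetrically y = 150 − 0.42x.
Substituting: x = 150 − 0.85(150 − 0.42x), giving x(1 − 0.42·0.85) = 150(1 − 0.85).
So x = 150 × 0.15 / 0.643 ≈ 34.9922, and the publisher receives 150 − x ≈ 115.0078.

115.01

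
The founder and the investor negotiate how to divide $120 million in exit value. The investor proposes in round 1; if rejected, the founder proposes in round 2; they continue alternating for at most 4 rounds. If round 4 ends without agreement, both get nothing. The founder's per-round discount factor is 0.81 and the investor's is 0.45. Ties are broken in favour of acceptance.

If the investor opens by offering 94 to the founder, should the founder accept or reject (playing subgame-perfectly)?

Accept

Round 4 (the founder proposes): rejection yields 0 for the investor; the founder offers 0 and keeps 120.
Round 3 (the investor proposes): the founder can get 120 next round, worth 0.81 × 120 = 97.2 now; the investor offers that and keeps 22.8.
Round 2 (the founder proposes): the investor can get 22.8 next round, worth 0.45 × 22.8 = 10.26 now. The founder offers 10.26 and keeps 120 − 10.26 = 109.74.
So by rejecting in round 1, the founder gets 109.74 next round, worth 0.81 × 109.74 = 88.8894 now.
Offer 94 ≥ 88.8894, so the founder accepts.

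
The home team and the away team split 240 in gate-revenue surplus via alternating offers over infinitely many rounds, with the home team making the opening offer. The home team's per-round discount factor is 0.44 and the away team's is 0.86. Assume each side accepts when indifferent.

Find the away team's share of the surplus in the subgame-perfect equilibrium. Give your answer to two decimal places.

185.95

Let x be the home team's share when the home team proposes and y be the away team's share when the away team proposes.
The away team accepts iff offered ≥ 0.86·y, so x = 240 − 0.86y. Symmetrically y = 240 − 0.44x.
Substituting: x = 240 − 0.86(240 − 0.44x), giving x(1 − 0.44·0.86) = 240(1 − 0.86).
So x = 240 × 0.14 / 0.6216 ≈ 54.0541, and the away team receives 240 − x ≈ 185.9459.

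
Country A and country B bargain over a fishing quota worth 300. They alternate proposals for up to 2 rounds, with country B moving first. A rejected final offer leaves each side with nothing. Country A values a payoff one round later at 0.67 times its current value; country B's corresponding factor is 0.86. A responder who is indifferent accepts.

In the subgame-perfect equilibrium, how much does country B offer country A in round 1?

Round 2 (country A proposes): rejection yields 0 for country B; country A offers 0 and keeps 300.
Round 1 (country B proposes): country A can get 300 next round, worth 0.67 × 300 = 201 now. Country B offers 201 and keeps 300 − 201 = 99.

201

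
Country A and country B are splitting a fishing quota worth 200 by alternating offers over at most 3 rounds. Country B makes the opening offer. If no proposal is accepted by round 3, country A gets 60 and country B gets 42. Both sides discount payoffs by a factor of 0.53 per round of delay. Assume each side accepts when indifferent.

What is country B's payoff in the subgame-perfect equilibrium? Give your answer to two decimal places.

133.33

Solve by backward induction from round 3.
Round 3 (country B proposes): country A gets 60 if talks fail, so country B offers 60 and keeps 140.
Round 2 (country A proposes): country B can get 140 next round, worth 0.53 × 140 = 74.2 now; country A offers that and keeps 125.8.
Round 1 (country B proposes): country A can get 125.8 next round, worth 0.53 × 125.8 = 66.674 now, so country B offers 66.674, keeping 133.326.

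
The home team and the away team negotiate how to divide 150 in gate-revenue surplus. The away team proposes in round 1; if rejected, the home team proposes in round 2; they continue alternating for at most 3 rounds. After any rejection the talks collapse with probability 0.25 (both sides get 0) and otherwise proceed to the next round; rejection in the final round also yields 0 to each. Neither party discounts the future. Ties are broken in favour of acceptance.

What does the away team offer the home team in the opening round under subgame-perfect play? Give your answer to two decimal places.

Round 3 (the away team proposes): the home team will accept anything ≥ 0, so the away team offers 0 and keeps 150.
Round 2 (the home team proposes): rejecting gives the away team an expected 0.75 × 150 = 112.5; the home team offers that and keeps 37.5.
Round 1 (the away team proposes): rejecting gives the home team an expected 0.75 × 37.5 = 28.125. The away team offers 28.125 and keeps 150 − 28.125 = 121.875.

28.13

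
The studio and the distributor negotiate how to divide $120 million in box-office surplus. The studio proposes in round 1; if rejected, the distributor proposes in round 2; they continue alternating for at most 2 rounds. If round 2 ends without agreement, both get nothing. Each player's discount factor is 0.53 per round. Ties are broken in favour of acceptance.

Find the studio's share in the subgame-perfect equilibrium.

56.4

Solve by backward induction from round 2.
Round 2 (the distributor proposes): the studio will accept anything ≥ 0, so the distributor offers 0 and keeps 120.
Round 1 (the studio proposes): the distributor can get 120 next round, worth 0.53 × 120 = 63.6 now; the studio offers that and keeps 56.4.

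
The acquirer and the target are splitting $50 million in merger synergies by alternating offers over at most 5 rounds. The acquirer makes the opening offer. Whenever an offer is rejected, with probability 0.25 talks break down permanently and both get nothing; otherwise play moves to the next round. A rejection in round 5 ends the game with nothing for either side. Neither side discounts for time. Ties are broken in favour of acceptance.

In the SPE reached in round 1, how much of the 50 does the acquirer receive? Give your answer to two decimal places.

By backward induction:
Round 5 (the acquirer proposes): the target will accept anything ≥ 0, so the acquirer offers 0 and keeps 50.
Round 4 (the target proposes): rejecting gives the acquirer an expected 0.75 × 50 = 37.5; the target offers that and keeps 12.5.
Round 3 (the acquirer proposes): rejecting gives the target an expected 0.75 × 12.5 = 9.375. The acquirer offers 9.375 and keeps 50 − 9.375 = 40.625.
Round 2 (the target proposes): rejecting gives the acquirer an expected 0.75 × 40.625 = 30.46875, so the target offers 30.46875, keeping 19.53125.
Round 1 (the acquirer proposes): rejecting gives the target an expected 0.75 × 19.53125 = 14.6484375. The acquirer offers 14.6484375 and keeps 50 − 14.6484375 = 35.3515625.

35.35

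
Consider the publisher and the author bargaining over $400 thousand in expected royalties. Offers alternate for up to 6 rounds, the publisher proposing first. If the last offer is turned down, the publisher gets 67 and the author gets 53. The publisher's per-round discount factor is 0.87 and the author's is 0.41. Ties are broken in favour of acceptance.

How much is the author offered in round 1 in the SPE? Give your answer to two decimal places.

By backward induction:
Round 6 (the author proposes): the publisher gets 67 if talks fail, so the author offers 67 and keeps 333.
Round 5 (the publisher proposes): the author can get 333 next round, worth 0.41 × 333 = 136.53 now, so the publisher offers 136.53, keeping 263.47.
Round 4 (the author proposes): the publisher can get 263.47 next round, worth 0.87 × 263.47 = 229.2189 now; the author offers that and keeps 170.7811.
Round 3 (the publisher proposes): the author can get 170.7811 next round, worth 0.41 × 170.7811 = 70.020251 now, so the publisher offers 70.020251, keeping 329.979749.
Round 2 (the author proposes): the publisher can get 329.979749 next round, worth 0.87 × 329.979749 = 287.08238163 now; the author offers that and keeps 112.91761837.
Round 1 (the publisher proposes): the author can get 112.91761837 next round, worth 0.41 × 112.91761837 = 46.2962235317 now, so the publisher offers 46.2962235317, keeping 353.7037764683.

46.30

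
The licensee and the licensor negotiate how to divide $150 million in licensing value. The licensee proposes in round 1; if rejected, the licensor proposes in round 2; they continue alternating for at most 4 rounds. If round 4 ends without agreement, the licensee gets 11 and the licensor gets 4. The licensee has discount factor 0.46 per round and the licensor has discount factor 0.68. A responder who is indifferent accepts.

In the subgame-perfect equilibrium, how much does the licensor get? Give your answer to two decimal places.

84.65

Round 4 (the licensor proposes): the licensee gets 11 if talks fail, so the licensor offers 11 and keeps 139.
Round 3 (the licensee proposes): the licensor can get 139 next round, worth 0.68 × 139 = 94.52 now. The licensee offers 94.52 and keeps 150 − 94.52 = 55.48.
Round 2 (the licensor proposes): the licensee can get 55.48 next round, worth 0.46 × 55.48 = 25.5208 now; the licensor offers that and keeps 124.4792.
Round 1 (the licensee proposes): the licensor can get 124.4792 next round, worth 0.68 × 124.4792 = 84.645856 now, so the licensee offers 84.645856, keeping 65.354144.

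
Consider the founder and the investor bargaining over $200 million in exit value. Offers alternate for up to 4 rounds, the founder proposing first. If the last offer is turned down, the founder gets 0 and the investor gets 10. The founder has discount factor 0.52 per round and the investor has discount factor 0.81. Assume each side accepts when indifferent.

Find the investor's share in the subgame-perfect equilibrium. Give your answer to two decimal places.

Round 4 (the investor proposes): rejection yields 0 for the founder; the investor offers 0 and keeps 200.
Round 3 (the founder proposes): the investor can get 200 next round, worth 0.81 × 200 = 162 now; the founder offers that and keeps 38.
Round 2 (the investor proposes): the founder can get 38 next round, worth 0.52 × 38 = 19.76 now, so the investor offers 19.76, keeping 180.24.
Round 1 (the founder proposes): the investor can get 180.24 next round, worth 0.81 × 180.24 = 145.9944 now; the founder offers that and keeps 54.0056.

145.99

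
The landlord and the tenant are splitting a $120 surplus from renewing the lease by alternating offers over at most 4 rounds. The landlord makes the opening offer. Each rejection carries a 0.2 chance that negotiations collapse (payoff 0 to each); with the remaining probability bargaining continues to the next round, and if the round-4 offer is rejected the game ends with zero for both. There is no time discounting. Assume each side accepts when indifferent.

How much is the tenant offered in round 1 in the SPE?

80.64

Round 4 (the tenant proposes): rejection yields 0 for the landlord; the tenant offers 0 and keeps 120.
Round 3 (the landlord proposes): rejecting gives the tenant an expected 0.8 × 120 = 96. The landlord offers 96 and keeps 120 − 96 = 24.
Round 2 (the tenant proposes): rejecting gives the landlord an expected 0.8 × 24 = 19.2; the tenant offers that and keeps 100.8.
Round 1 (the landlord proposes): rejecting gives the tenant an expected 0.8 × 100.8 = 80.64. The landlord offers 80.64 and keeps 120 − 80.64 = 39.36.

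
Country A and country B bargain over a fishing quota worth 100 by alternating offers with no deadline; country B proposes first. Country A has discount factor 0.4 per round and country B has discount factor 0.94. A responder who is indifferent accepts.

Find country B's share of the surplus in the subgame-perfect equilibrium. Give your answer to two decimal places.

96.15

When country B proposes, country A accepts any offer worth at least 0.4 times what country A would get by proposing next round; and vice versa.
This gives x = 100 − 0.4y and y = 100 − 0.94x, where x and y are each side's share when it proposes.
Hence (1 − 0.4·0.94)x = 100(1 − 0.4), i.e. 0.624·x = 60.
x ≈ 96.1538; country A's share is 100 − x ≈ 3.8462.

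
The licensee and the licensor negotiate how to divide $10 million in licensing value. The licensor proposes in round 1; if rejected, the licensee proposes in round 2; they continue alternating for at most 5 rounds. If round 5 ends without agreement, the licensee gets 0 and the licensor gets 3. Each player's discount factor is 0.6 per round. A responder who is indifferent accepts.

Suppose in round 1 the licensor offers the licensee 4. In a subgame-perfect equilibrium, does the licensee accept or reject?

Accept

Work out the licensee's continuation value if the offer is rejected.
Round 5 (the licensor proposes): rejection yields 0 for the licensee; the licensor offers 0 and keeps 10.
Round 4 (the licensee proposes): the licensor can get 10 next round, worth 0.6 × 10 = 6 now, so the licensee offers 6, keeping 4.
Round 3 (the licensor proposes): the licensee can get 4 next round, worth 0.6 × 4 = 2.4 now. The licensor offers 2.4 and keeps 10 − 2.4 = 7.6.
Round 2 (the licensee proposes): the licensor can get 7.6 next round, worth 0.6 × 7.6 = 4.56 now; the licensee offers that and keeps 5.44.
So by rejecting in round 1, the licensee gets 5.44 next round, worth 0.6 × 5.44 = 3.264 now.
Offer 4 ≥ 3.264, so the licensee accepts.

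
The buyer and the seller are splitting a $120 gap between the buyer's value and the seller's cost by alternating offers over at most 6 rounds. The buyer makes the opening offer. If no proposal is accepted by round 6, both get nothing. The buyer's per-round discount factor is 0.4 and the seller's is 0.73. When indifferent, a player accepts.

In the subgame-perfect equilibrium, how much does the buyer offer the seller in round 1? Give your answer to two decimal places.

75.38

Work backward from the last round.
Round 6 (the seller proposes): the buyer will accept anything ≥ 0, so the seller offers 0 and keeps 120.
Round 5 (the buyer proposes): the seller can get 120 next round, worth 0.73 × 120 = 87.6 now; the buyer offers that and keeps 32.4.
Round 4 (the seller proposes): the buyer can get 32.4 next round, worth 0.4 × 32.4 = 12.96 now. The seller offers 12.96 and keeps 120 − 12.96 = 107.04.
Round 3 (the buyer proposes): the seller can get 107.04 next round, worth 0.73 × 107.04 = 78.1392 now, so the buyer offers 78.1392, keeping 41.8608.
Round 2 (the seller proposes): the buyer can get 41.8608 next round, worth 0.4 × 41.8608 = 16.74432 now, so the seller offers 16.74432, keeping 103.25568.
Round 1 (the buyer proposes): the seller can get 103.25568 next round, worth 0.73 × 103.25568 = 75.3766464 now. The buyer offers 75.3766464 and keeps 120 − 75.3766464 = 44.6233536.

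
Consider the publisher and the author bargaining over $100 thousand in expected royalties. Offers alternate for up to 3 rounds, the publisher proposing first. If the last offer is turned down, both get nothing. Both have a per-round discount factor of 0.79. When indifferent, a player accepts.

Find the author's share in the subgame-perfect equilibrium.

Work backward from the last round.
Round 3 (the publisher proposes): rejection yields 0 for the author; the publisher offers 0 and keeps 100.
Round 2 (the author proposes): the publisher can get 100 next round, worth 0.79 × 100 = 79 now; the author offers that and keeps 21.
Round 1 (the publisher proposes): the author can get 21 next round, worth 0.79 × 21 = 16.59 now. The publisher offers 16.59 and keeps 100 − 16.59 = 83.41.

16.59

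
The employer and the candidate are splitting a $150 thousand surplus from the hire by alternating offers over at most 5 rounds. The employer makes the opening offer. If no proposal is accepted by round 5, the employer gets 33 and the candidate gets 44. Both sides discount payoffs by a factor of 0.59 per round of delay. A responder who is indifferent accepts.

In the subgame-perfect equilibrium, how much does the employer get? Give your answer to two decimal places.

Round 5 (the employer proposes): the candidate gets 44 if talks fail, so the employer offers 44 and keeps 106.
Round 4 (the candidate proposes): the employer can get 106 next round, worth 0.59 × 106 = 62.54 now; the candidate offers that and keeps 87.46.
Round 3 (the employer proposes): the candidate can get 87.46 next round, worth 0.59 × 87.46 = 51.6014 now. The employer offers 51.6014 and keeps 150 − 51.6014 = 98.3986.
Round 2 (the candidate proposes): the employer can get 98.3986 next round, worth 0.59 × 98.3986 = 58.055174 now, so the candidate offers 58.055174, keeping 91.944826.
Round 1 (the employer proposes): the candidate can get 91.944826 next round, worth 0.59 × 91.944826 = 54.24744734 now. The employer offers 54.24744734 and keeps 150 − 54.24744734 = 95.75255266.

95.75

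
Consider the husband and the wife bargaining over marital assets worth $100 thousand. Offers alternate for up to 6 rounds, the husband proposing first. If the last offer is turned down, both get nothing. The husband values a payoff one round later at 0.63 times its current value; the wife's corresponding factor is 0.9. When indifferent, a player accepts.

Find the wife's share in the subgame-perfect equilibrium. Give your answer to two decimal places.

81.12

Round 6 (the wife proposes): rejection yields 0 for the husband; the wife offers 0 and keeps 100.
Round 5 (the husband proposes): the wife can get 100 next round, worth 0.9 × 100 = 90 now. The husband offers 90 and keeps 100 − 90 = 10.
Round 4 (the wife proposes): the husband can get 10 next round, worth 0.63 × 10 = 6.3 now; the wife offers that and keeps 93.7.
Round 3 (the husband proposes): the wife can get 93.7 next round, worth 0.9 × 93.7 = 84.33 now, so the husband offers 84.33, keeping 15.67.
Round 2 (the wife proposes): the husband can get 15.67 next round, worth 0.63 × 15.67 = 9.8721 now, so the wife offers 9.8721, keeping 90.1279.
Round 1 (the husband proposes): the wife can get 90.1279 next round, worth 0.9 × 90.1279 = 81.11511 now; the husband offers that and keeps 18.88489.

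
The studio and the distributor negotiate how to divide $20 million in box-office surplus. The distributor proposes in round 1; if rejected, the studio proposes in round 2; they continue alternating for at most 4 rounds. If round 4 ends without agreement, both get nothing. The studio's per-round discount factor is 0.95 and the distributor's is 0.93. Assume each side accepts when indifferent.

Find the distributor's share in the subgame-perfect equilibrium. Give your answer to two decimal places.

1.88

Round 4 (the studio proposes): rejection yields 0 for the distributor; the studio offers 0 and keeps 20.
Round 3 (the distributor proposes): the studio can get 20 next round, worth 0.95 × 20 = 19 now. The distributor offers 19 and keeps 20 − 19 = 1.
Round 2 (the studio proposes): the distributor can get 1 next round, worth 0.93 × 1 = 0.93 now; the studio offers that and keeps 19.07.
Round 1 (the distributor proposes): the studio can get 19.07 next round, worth 0.95 × 19.07 = 18.1165 now. The distributor offers 18.1165 and keeps 20 − 18.1165 = 1.8835.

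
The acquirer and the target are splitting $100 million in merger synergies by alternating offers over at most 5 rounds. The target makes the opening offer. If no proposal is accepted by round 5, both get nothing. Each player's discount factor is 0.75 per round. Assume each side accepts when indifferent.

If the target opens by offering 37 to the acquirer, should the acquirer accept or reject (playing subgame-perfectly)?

Accept

Work out the acquirer's continuation value if the offer is rejected.
Round 5 (the target proposes): the acquirer will accept anything ≥ 0, so the target offers 0 and keeps 100.
Round 4 (the acquirer proposes): the target can get 100 next round, worth 0.75 × 100 = 75 now, so the acquirer offers 75, keeping 25.
Round 3 (the target proposes): the acquirer can get 25 next round, worth 0.75 × 25 = 18.75 now, so the target offers 18.75, keeping 81.25.
Round 2 (the acquirer proposes): the target can get 81.25 next round, worth 0.75 × 81.25 = 60.9375 now; the acquirer offers that and keeps 39.0625.
So by rejecting in round 1, the acquirer gets 39.0625 next round, worth 0.75 × 39.0625 = 29.296875 now.
Offer 37 ≥ 29.296875, so the acquirer accepts.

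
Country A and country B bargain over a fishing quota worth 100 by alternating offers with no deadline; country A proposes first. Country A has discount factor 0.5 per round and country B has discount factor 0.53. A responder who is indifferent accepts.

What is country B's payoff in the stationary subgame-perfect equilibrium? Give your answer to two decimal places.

36.05

When country A proposes, country B accepts any offer worth at least 0.53 times what country B would get by proposing next round; and vice versa.
This gives x = 100 − 0.53y and y = 100 − 0.5x, where x and y are each side's share when it proposes.
Hence (1 − 0.53·0.5)x = 100(1 − 0.53), i.e. 0.735·x = 47.
x ≈ 63.9456; country B's share is 100 − x ≈ 36.0544.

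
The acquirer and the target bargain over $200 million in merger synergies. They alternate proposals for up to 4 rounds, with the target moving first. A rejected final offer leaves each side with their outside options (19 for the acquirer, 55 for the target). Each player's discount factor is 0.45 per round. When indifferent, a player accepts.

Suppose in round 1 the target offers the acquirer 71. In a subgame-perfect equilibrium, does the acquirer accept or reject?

Accept

Round 4 (the acquirer proposes): the target gets 55 if talks fail, so the acquirer offers 55 and keeps 145.
Round 3 (the target proposes): the acquirer can get 145 next round, worth 0.45 × 145 = 65.25 now. The target offers 65.25 and keeps 200 − 65.25 = 134.75.
Round 2 (the acquirer proposes): the target can get 134.75 next round, worth 0.45 × 134.75 = 60.6375 now, so the acquirer offers 60.6375, keeping 139.3625.
So by rejecting in round 1, the acquirer gets 139.3625 next round, worth 0.45 × 139.3625 = 62.713125 now.
Offer 71 ≥ 62.713125, so the acquirer accepts.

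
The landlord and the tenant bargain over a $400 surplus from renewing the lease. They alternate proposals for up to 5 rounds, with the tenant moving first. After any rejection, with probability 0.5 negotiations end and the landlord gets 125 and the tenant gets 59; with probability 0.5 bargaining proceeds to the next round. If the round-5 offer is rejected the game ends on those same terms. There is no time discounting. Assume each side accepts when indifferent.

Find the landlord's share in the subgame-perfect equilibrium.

192.5

Round 5 (the tenant proposes): the landlord gets 125 if talks fail, so the tenant offers 125 and keeps 275.
Round 4 (the landlord proposes): rejecting gives the tenant an expected 0.5 × 275 + 0.5 × 59 = 167; the landlord offers that and keeps 233.
Round 3 (the tenant proposes): rejecting gives the landlord an expected 0.5 × 233 + 0.5 × 125 = 179; the tenant offers that and keeps 221.
Round 2 (the landlord proposes): rejecting gives the tenant an expected 0.5 × 221 + 0.5 × 59 = 140, so the landlord offers 140, keeping 260.
Round 1 (the tenant proposes): rejecting gives the landlord an expected 0.5 × 260 + 0.5 × 125 = 192.5, so the tenant offers 192.5, keeping 207.5.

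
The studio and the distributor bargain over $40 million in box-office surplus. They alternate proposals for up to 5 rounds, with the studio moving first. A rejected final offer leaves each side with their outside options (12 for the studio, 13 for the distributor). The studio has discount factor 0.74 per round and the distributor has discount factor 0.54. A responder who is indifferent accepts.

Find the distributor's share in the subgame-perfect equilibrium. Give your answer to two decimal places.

9.94

By backward induction:
Round 5 (the studio proposes): the distributor gets 13 if talks fail, so the studio offers 13 and keeps 27.
Round 4 (the distributor proposes): the studio can get 27 next round, worth 0.74 × 27 = 19.98 now, so the distributor offers 19.98, keeping 20.02.
Round 3 (the studio proposes): the distributor can get 20.02 next round, worth 0.54 × 20.02 = 10.8108 now, so the studio offers 10.8108, keeping 29.1892.
Round 2 (the distributor proposes): the studio can get 29.1892 next round, worth 0.74 × 29.1892 = 21.600008 now, so the distributor offers 21.600008, keeping 18.399992.
Round 1 (the studio proposes): the distributor can get 18.399992 next round, worth 0.54 × 18.399992 = 9.93599568 now, so the studio offers 9.93599568, keeping 30.06400432.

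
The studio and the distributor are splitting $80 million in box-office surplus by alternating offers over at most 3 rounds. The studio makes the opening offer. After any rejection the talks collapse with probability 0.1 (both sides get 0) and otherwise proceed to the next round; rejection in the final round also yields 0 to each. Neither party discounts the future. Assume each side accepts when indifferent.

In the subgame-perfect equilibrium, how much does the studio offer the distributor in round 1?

7.2

Round 3 (the studio proposes): rejection yields 0 for the distributor; the studio offers 0 and keeps 80.
Round 2 (the distributor proposes): rejecting gives the studio an expected 0.9 × 80 = 72. The distributor offers 72 and keeps 80 − 72 = 8.
Round 1 (the studio proposes): rejecting gives the distributor an expected 0.9 × 8 = 7.2, so the studio offers 7.2, keeping 72.8.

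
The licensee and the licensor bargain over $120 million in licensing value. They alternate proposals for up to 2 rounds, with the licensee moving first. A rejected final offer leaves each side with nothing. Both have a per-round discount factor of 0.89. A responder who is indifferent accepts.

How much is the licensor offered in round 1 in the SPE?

106.8

Round 2 (the licensor proposes): rejection yields 0 for the licensee; the licensor offers 0 and keeps 120.
Round 1 (the licensee proposes): the licensor can get 120 next round, worth 0.89 × 120 = 106.8 now, so the licensee offers 106.8, keeping 13.2.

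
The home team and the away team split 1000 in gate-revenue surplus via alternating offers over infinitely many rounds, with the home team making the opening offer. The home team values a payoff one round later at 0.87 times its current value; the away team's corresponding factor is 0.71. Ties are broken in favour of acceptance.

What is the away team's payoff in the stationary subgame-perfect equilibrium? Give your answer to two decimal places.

In a stationary SPE each proposer offers the other exactly their discounted continuation value.
If the home team keeps x when proposing and the away team keeps y when proposing, then x = 1000 − 0.71y and y = 1000 − 0.87x.
Solving: x = 1000(1 − 0.71) / (1 − 0.87·0.71) = 290 / 0.3823 ≈ 758.5666.
The away team gets 1000 − 758.5666 ≈ 241.4334.

241.43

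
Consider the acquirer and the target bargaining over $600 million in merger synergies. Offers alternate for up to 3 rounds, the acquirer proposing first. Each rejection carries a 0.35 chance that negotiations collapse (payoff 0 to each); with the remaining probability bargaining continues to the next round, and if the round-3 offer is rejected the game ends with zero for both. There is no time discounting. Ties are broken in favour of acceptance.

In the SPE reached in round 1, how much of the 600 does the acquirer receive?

463.5

Round 3 (the acquirer proposes): the target will accept anything ≥ 0, so the acquirer offers 0 and keeps 600.
Round 2 (the target proposes): rejecting gives the acquirer an expected 0.65 × 600 = 390. The target offers 390 and keeps 600 − 390 = 210.
Round 1 (the acquirer proposes): rejecting gives the target an expected 0.65 × 210 = 136.5, so the acquirer offers 136.5, keeping 463.5.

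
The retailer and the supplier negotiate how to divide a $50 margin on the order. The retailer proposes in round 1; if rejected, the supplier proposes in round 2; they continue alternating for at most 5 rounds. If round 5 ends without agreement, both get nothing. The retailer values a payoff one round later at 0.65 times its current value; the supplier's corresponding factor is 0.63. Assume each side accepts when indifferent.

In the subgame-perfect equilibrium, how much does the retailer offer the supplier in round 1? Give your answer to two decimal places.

15.54

Solve by backward induction from round 5.
Round 5 (the retailer proposes): rejection yields 0 for the supplier; the retailer offers 0 and keeps 50.
Round 4 (the supplier proposes): the retailer can get 50 next round, worth 0.65 × 50 = 32.5 now, so the supplier offers 32.5, keeping 17.5.
Round 3 (the retailer proposes): the supplier can get 17.5 next round, worth 0.63 × 17.5 = 11.025 now, so the retailer offers 11.025, keeping 38.975.
Round 2 (the supplier proposes): the retailer can get 38.975 next round, worth 0.65 × 38.975 = 25.33375 now; the supplier offers that and keeps 24.66625.
Round 1 (the retailer proposes): the supplier can get 24.66625 next round, worth 0.63 × 24.66625 = 15.5397375 now; the retailer offers that and keeps 34.4602625.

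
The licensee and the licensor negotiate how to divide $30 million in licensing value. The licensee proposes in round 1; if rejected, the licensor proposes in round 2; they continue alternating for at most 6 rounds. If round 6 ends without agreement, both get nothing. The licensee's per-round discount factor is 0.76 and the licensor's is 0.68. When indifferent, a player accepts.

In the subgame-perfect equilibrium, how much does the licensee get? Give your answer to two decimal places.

17.13

Round 6 (the licensor proposes): the licensee will accept anything ≥ 0, so the licensor offers 0 and keeps 30.
Round 5 (the licensee proposes): the licensor can get 30 next round, worth 0.68 × 30 = 20.4 now; the licensee offers that and keeps 9.6.
Round 4 (the licensor proposes): the licensee can get 9.6 next round, worth 0.76 × 9.6 = 7.296 now; the licensor offers that and keeps 22.704.
Round 3 (the licensee proposes): the licensor can get 22.704 next round, worth 0.68 × 22.704 = 15.43872 now; the licensee offers that and keeps 14.56128.
Round 2 (the licensor proposes): the licensee can get 14.56128 next round, worth 0.76 × 14.56128 = 11.0665728 now. The licensor offers 11.0665728 and keeps 30 − 11.0665728 = 18.9334272.
Round 1 (the licensee proposes): the licensor can get 18.9334272 next round, worth 0.68 × 18.9334272 = 12.874730496 now, so the licensee offers 12.874730496, keeping 17.125269504.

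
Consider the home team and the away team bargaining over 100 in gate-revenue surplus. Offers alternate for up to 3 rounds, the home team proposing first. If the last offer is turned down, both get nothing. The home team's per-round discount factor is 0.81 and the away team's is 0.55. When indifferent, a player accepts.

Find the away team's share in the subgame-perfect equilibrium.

10.45

Round 3 (the home team proposes): the away team will accept anything ≥ 0, so the home team offers 0 and keeps 100.
Round 2 (the away team proposes): the home team can get 100 next round, worth 0.81 × 100 = 81 now. The away team offers 81 and keeps 100 − 81 = 19.
Round 1 (the home team proposes): the away team can get 19 next round, worth 0.55 × 19 = 10.45 now. The home team offers 10.45 and keeps 100 − 10.45 = 89.55.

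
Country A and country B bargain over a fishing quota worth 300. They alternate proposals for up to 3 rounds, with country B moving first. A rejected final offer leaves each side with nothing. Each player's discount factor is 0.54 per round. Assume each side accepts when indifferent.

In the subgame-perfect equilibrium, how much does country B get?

Round 3 (country B proposes): rejection yields 0 for country A; country B offers 0 and keeps 300.
Round 2 (country A proposes): country B can get 300 next round, worth 0.54 × 300 = 162 now. Country A offers 162 and keeps 300 − 162 = 138.
Round 1 (country B proposes): country A can get 138 next round, worth 0.54 × 138 = 74.52 now. Country B offers 74.52 and keeps 300 − 74.52 = 225.48.

225.48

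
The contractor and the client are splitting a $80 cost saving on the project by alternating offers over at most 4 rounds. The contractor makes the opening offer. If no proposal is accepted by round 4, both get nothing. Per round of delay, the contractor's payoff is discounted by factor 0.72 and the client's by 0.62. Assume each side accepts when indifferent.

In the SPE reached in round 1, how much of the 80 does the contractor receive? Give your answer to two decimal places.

43.97

Round 4 (the client proposes): the contractor will accept anything ≥ 0, so the client offers 0 and keeps 80.
Round 3 (the contractor proposes): the client can get 80 next round, worth 0.62 × 80 = 49.6 now; the contractor offers that and keeps 30.4.
Round 2 (the client proposes): the contractor can get 30.4 next round, worth 0.72 × 30.4 = 21.888 now; the client offers that and keeps 58.112.
Round 1 (the contractor proposes): the client can get 58.112 next round, worth 0.62 × 58.112 = 36.02944 now, so the contractor offers 36.02944, keeping 43.97056.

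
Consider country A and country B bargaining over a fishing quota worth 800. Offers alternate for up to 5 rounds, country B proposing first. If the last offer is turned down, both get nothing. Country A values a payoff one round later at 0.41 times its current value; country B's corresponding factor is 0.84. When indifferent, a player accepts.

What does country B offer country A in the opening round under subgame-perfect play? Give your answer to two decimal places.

70.55

Work backward from the last round.
Round 5 (country B proposes): rejection yields 0 for country A; country B offers 0 and keeps 800.
Round 4 (country A proposes): country B can get 800 next round, worth 0.84 × 800 = 672 now. Country A offers 672 and keeps 800 − 672 = 128.
Round 3 (country B proposes): country A can get 128 next round, worth 0.41 × 128 = 52.48 now, so country B offers 52.48, keeping 747.52.
Round 2 (country A proposes): country B can get 747.52 next round, worth 0.84 × 747.52 = 627.9168 now. Country A offers 627.9168 and keeps 800 − 627.9168 = 172.0832.
Round 1 (country B proposes): country A can get 172.0832 next round, worth 0.41 × 172.0832 = 70.554112 now, so country B offers 70.554112, keeping 729.445888.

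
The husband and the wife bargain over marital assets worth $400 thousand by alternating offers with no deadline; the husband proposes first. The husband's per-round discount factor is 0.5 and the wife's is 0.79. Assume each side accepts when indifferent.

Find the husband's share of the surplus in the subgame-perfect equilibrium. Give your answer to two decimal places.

138.84

When the husband proposes, the wife accepts any offer worth at least 0.79 times what the wife would get by proposing next round; and vice versa.
This gives x = 400 − 0.79y and y = 400 − 0.5x, where x and y are each side's share when it proposes.
Hence (1 − 0.79·0.5)x = 400(1 − 0.79), i.e. 0.605·x = 84.
x ≈ 138.8430; the wife's share is 400 − x ≈ 261.1570.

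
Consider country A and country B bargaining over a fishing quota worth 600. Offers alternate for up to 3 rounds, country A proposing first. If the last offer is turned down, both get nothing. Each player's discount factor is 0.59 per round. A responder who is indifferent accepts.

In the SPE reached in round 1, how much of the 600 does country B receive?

Round 3 (country A proposes): country B will accept anything ≥ 0, so country A offers 0 and keeps 600.
Round 2 (country B proposes): country A can get 600 next round, worth 0.59 × 600 = 354 now. Country B offers 354 and keeps 600 − 354 = 246.
Round 1 (country A proposes): country B can get 246 next round, worth 0.59 × 246 = 145.14 now; country A offers that and keeps 454.86.

145.14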